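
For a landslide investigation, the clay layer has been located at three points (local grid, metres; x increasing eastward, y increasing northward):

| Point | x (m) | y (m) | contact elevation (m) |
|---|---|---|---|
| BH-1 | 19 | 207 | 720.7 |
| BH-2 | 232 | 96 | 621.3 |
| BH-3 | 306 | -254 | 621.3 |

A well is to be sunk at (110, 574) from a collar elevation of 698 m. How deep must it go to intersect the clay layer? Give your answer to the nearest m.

66 m

Let the plane be z = a·x + b·y + c.
BH-2−BH-1: 213a − 111b = −99.4;  BH-3−BH-1: 287a − 461b = −99.4.
Solving gives a = −0.52445, b = −0.11088.
Then c = 720.7 − a·19 − b·207 = 753.62.
At (110, 574): z_contact = −57.7 − 63.6 + 753.62 = 632.3 m.
Depth below ground = 698 − 632.3 = 66 m.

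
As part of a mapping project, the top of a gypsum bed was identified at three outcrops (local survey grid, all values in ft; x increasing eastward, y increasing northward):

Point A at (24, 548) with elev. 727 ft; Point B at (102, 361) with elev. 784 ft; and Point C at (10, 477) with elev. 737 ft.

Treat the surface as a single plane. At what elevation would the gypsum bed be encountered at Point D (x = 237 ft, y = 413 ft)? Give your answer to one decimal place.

810.0 ft

Two edge vectors: Point A→Point B = (78, -187, 57), Point A→Point C = (-14, -71, 10).
Normal n = (Point A→Point B) × (Point A→Point C) = (2177, -1578, -8156).
So ∂z/∂x = −n_x/n_z = 0.26692 and ∂z/∂y = −n_y/n_z = −0.19348.
Intercept c from Point A: 727 − 6.41 + 106.03 = 826.62.
At (237, 413): z = 63.3 − 79.9 + 826.62 = 810.0 ft.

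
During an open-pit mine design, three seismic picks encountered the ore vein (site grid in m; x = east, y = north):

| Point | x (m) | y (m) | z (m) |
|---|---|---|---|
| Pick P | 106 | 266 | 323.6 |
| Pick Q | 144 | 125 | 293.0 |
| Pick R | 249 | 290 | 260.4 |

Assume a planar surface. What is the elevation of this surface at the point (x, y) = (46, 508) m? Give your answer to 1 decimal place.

Let the plane be z = a·x + b·y + c.
Pick Q−Pick P: 38a − 141b = −30.6;  Pick R−Pick P: 143a + 24b = −63.2.
Solving gives a = −0.45768, b = 0.09367.
Then c = 323.6 − a·106 − b·266 = 347.20.
At (46, 508): z = −21.1 + 47.6 + 347.20 = 373.7 m.

373.7 m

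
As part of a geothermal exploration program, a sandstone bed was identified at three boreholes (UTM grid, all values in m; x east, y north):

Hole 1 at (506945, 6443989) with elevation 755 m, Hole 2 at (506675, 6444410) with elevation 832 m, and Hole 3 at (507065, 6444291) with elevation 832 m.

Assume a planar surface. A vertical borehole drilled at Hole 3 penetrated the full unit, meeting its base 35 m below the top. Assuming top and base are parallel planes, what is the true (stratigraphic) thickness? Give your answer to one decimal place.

Let the plane be z = a·x + b·y + c.
Hole 2−Hole 1: −270a + 421b = 77;  Hole 3−Hole 1: 120a + 302b = 77.
Solving gives a = 0.06939, b = 0.22740.
|∇z| = √(a²+b²) = 0.23775, so dip δ = arctan(0.23775) = 13.37°.
True thickness = vertical thickness × cos δ = 35 × cos 13.37° = 34.1 m.

34.1 m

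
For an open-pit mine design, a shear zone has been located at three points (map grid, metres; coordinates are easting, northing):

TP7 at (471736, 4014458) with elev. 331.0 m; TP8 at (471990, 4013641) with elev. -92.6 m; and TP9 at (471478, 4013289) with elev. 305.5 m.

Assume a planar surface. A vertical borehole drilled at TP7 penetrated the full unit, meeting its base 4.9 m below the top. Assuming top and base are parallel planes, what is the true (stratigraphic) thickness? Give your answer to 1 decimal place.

3.5 m

Let the plane be z = a·easting + b·northing + c.
TP8−TP7: 254a − 817b = −423.6;  TP9−TP7: −258a − 1169b = −25.5.
Solving gives a = −0.93430, b = 0.22801.
|∇z| = √(a²+b²) = 0.96172, so dip δ = arctan(0.96172) = 43.88°.
True thickness = vertical thickness × cos δ = 4.9 × cos 43.88° = 3.5 m.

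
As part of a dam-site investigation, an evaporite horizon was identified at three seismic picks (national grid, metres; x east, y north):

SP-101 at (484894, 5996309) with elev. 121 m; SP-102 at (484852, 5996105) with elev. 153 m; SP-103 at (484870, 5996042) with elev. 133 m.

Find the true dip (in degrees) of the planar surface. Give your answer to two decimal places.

Let the plane be z = a·x + b·y + c.
SP-102−SP-101: −42a − 204b = 32;  SP-103−SP-101: −24a − 267b = 12.
Solving gives a = −0.96486, b = 0.04179.
Gradient magnitude |∇z| = √(a² + b²) = √(0.93096 + 0.00175) = 0.96577.
True dip = arctan(0.96577) = 44.00°, dipping toward E (azimuth ≈ 092°).

44.00°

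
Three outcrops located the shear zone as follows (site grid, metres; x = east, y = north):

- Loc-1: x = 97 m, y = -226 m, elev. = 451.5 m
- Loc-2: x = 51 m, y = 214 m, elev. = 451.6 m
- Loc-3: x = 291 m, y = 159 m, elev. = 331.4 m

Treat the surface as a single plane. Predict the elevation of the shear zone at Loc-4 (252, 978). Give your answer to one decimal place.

307.7 m

Two edge vectors: Loc-1→Loc-2 = (-46, 440, 0.1), Loc-1→Loc-3 = (194, 385, -120.1).
Normal n = (Loc-1→Loc-2) × (Loc-1→Loc-3) = (-52882.5, -5505.2, -103070).
So ∂z/∂x = −n_x/n_z = −0.51307 and ∂z/∂y = −n_y/n_z = −0.05341.
Intercept c from Loc-1: 451.5 + 49.77 − 12.07 = 489.20.
At (252, 978): z = −129.3 − 52.2 + 489.20 = 307.7 m.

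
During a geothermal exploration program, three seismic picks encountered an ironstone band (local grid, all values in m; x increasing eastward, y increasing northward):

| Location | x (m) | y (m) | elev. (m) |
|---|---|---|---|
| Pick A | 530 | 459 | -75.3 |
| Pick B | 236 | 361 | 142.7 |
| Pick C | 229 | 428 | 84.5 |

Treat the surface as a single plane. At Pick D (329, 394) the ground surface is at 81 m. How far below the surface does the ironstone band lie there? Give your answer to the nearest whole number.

9 m

Let the plane be z = a·x + b·y + c.
Pick B−Pick A: −294a − 98b = 218;  Pick C−Pick A: −301a − 31b = 159.8.
Solving gives a = −0.43673, b = −0.91429.
Then c = -75.3 − a·530 − b·459 = 575.83.
At (329, 394): z_contact = −143.7 − 360.2 + 575.83 = 71.9 m.
Depth below ground = 81 − 71.9 = 9 m.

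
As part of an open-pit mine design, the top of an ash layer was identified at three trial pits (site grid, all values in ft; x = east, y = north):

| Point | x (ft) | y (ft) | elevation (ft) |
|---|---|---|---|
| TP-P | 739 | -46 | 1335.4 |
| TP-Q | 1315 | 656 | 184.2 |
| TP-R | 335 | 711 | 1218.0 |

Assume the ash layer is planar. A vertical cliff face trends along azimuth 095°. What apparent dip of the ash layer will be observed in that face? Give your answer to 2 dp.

45.78°

Let the plane be z = a·x + b·y + c.
TP-Q−TP-P: 576a + 702b = −1151.2;  TP-R−TP-P: −404a + 757b = −117.4.
Solving gives a = −1.09644, b = −0.74024.
Unit vector along 095° is (sin 95°, cos 95°) = (0.9962, -0.0872).
Slope in that direction = a·(0.9962) + b·(-0.0872) = −1.02775.
Apparent dip = arctan|1.02775| = 45.78° (true dip is 52.9°, so apparent ≤ true as expected).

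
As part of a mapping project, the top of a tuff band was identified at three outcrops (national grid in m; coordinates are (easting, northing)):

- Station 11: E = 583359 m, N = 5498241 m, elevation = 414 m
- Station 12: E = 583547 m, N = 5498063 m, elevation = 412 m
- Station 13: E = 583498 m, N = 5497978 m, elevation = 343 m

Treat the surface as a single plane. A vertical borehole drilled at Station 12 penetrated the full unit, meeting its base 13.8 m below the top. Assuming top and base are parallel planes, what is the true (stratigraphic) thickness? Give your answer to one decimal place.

Let the plane be z = a·E + b·N + c.
Station 12−Station 11: 188a − 178b = −2;  Station 13−Station 11: 139a − 263b = −71.
Solving gives a = 0.49032, b = 0.52911.
|∇z| = √(a²+b²) = 0.72137, so dip δ = arctan(0.72137) = 35.81°.
True thickness = vertical thickness × cos δ = 13.8 × cos 35.81° = 11.2 m.

11.2 m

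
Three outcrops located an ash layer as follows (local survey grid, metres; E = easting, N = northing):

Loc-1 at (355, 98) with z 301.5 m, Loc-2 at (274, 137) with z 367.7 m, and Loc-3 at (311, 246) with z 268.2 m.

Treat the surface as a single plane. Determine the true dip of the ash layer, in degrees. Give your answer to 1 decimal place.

50.4°

Let the plane be z = a·E + b·N + c.
Loc-2−Loc-1: −81a + 39b = 66.2;  Loc-3−Loc-1: −44a + 148b = −33.3.
Solving gives a = −1.08025, b = −0.54615.
Gradient magnitude |∇z| = √(a² + b²) = √(1.16693 + 0.29828) = 1.21046.
True dip = arctan(1.21046) = 50.4°, dipping toward ENE (azimuth ≈ 063°).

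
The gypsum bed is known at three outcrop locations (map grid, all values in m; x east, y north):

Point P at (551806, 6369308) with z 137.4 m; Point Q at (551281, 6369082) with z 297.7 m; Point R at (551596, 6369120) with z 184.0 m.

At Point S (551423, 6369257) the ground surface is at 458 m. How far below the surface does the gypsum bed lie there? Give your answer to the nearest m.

Let the plane be z = a·x + b·y + c.
Point Q−Point P: −525a − 226b = 160.3;  Point R−Point P: −210a − 188b = 46.6.
Solving gives a = −0.38260734, b = 0.17950820.
Then c = 137.4 − a·551806 − b·6369308 = −932080.57.
At (551423, 6369257): z_contact = −210978.5 + 1143333.8 − 932080.57 = 274.8 m.
Depth below ground = 458 − 274.8 = 183 m.

183 m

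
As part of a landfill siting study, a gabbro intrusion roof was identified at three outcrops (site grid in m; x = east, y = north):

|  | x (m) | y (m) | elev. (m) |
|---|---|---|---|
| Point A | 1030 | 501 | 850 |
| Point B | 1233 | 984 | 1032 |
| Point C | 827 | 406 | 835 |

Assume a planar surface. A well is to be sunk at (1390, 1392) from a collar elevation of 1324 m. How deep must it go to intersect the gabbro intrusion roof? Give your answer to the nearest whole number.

Two edge vectors: Point A→Point B = (203, 483, 182), Point A→Point C = (-203, -95, -15).
Normal n = (Point A→Point B) × (Point A→Point C) = (10045, -33901, 78764).
So ∂z/∂x = −n_x/n_z = −0.12753 and ∂z/∂y = −n_y/n_z = 0.43041.
Intercept c from Point A: 850 + 131.36 − 215.64 = 765.72.
At (1390, 1392): z_contact = −177.3 + 599.1 + 765.72 = 1187.6 m.
Depth below ground = 1324 − 1187.6 = 136 m.

136 m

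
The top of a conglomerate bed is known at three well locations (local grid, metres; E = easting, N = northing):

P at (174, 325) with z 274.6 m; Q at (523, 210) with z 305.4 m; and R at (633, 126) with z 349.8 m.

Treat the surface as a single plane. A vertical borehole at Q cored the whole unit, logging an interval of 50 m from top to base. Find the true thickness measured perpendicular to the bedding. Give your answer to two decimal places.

40.15 m

Two edge vectors: P→Q = (349, -115, 30.8), P→R = (459, -199, 75.2).
Normal n = (P→Q) × (P→R) = (-2518.8, -12107.6, -16666).
So ∂z/∂E = −n_x/n_z = −0.15113 and ∂z/∂N = −n_y/n_z = −0.72649.
|∇z| = √(a²+b²) = 0.74204, so dip δ = arctan(0.74204) = 36.58°.
True thickness = vertical thickness × cos δ = 50 × cos 36.58° = 40.15 m.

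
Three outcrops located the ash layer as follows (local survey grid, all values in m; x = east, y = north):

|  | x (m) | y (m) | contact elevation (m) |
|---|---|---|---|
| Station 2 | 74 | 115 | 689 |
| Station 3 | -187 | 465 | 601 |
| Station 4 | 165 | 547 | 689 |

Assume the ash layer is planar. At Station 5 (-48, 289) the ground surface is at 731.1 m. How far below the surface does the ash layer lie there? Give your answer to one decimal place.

Let the plane be z = a·x + b·y + c.
Station 3−Station 2: −261a + 350b = −88;  Station 4−Station 2: 91a + 432b = 0.
Solving gives a = 0.26290, b = −0.05538.
Then c = 689 − a·74 − b·115 = 675.91.
At (-48, 289): z_contact = −12.62 − 16.00 + 675.91 = 647.29 m.
Depth below ground = 731.1 − 647.29 = 83.8 m.

83.8 m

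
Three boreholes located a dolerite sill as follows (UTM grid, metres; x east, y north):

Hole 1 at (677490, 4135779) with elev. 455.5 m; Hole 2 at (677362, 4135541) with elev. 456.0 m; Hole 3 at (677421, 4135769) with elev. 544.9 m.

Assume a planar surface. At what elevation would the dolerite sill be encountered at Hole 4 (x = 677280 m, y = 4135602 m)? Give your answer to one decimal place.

617.2 m

Let the plane be z = a·x + b·y + c.
Hole 2−Hole 1: −128a − 238b = 0.5;  Hole 3−Hole 1: −69a − 10b = 89.4.
Solving gives a = −1.404847444, b = 0.753447365.
Then c = 455.5 − a·677490 − b·4135779 = −2163866.19.
At (677280, 4135602): z = −951475.1 + 3115958.4 − 2163866.19 = 617.2 m.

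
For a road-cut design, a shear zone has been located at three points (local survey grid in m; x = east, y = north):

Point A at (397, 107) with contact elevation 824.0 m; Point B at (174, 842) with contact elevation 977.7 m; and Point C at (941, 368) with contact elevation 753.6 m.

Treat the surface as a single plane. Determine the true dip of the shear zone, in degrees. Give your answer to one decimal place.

Let the plane be z = a·x + b·y + c.
Point B−Point A: −223a + 735b = 153.7;  Point C−Point A: 544a + 261b = −70.4.
Solving gives a = −0.20055, b = 0.14827.
Gradient magnitude |∇z| = √(a² + b²) = √(0.04022 + 0.02198) = 0.24941.
True dip = arctan(0.24941) = 14.0°, dipping toward SE (azimuth ≈ 126°).

14.0°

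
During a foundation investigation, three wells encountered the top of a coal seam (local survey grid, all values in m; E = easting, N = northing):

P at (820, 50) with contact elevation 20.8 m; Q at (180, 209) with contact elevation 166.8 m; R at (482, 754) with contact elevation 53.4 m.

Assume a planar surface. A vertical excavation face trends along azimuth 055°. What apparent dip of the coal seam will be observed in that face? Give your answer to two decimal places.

Two edge vectors: P→Q = (-640, 159, 146), P→R = (-338, 704, 32.6).
Normal n = (P→Q) × (P→R) = (-97600.6, -28484, -396818).
So ∂z/∂E = −n_x/n_z = −0.24596 and ∂z/∂N = −n_y/n_z = −0.07178.
Unit vector along 055° is (sin 55°, cos 55°) = (0.8192, 0.5736).
Slope in that direction = a·(0.8192) + b·(0.5736) = −0.24265.
Apparent dip = arctan|0.24265| = 13.64° (true dip is 14.4°, so apparent ≤ true as expected).

13.64°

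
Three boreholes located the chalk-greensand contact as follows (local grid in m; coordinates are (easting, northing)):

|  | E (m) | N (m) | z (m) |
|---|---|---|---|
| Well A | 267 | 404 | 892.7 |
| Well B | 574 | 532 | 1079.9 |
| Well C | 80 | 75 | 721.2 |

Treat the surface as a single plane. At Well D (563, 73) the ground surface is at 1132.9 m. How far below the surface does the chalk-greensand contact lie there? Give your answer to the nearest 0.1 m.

Let the plane be z = a·E + b·N + c.
Well B−Well A: 307a + 128b = 187.2;  Well C−Well A: −187a − 329b = −171.5.
Solving gives a = 0.51432, b = 0.22894.
Then c = 892.7 − a·267 − b·404 = 662.88.
At (563, 73): z_contact = 289.56 + 16.71 + 662.88 = 969.16 m.
Depth below ground = 1132.9 − 969.16 = 163.7 m.

163.7 m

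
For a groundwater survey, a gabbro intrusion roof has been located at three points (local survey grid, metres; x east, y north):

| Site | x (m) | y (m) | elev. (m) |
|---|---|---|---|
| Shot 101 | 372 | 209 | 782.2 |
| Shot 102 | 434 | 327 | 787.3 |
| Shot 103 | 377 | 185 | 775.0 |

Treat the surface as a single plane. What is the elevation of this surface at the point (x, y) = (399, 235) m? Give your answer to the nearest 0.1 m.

778.7 m

Let the plane be z = a·x + b·y + c.
Shot 102−Shot 101: 62a + 118b = 5.1;  Shot 103−Shot 101: 5a − 24b = −7.2.
Solving gives a = −0.34995, b = 0.22709.
Then c = 782.2 − a·372 − b·209 = 864.92.
At (399, 235): z = −139.6 + 53.4 + 864.92 = 778.7 m.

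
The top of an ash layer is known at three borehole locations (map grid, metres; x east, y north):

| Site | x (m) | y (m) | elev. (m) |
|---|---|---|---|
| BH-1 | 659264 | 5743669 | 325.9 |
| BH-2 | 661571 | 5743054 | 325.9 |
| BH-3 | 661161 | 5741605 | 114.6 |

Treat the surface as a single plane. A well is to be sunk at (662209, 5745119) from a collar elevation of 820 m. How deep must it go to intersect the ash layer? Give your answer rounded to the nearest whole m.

Let the plane be z = a·x + b·y + c.
BH-2−BH-1: 2307a − 615b = 0;  BH-3−BH-1: 1897a − 2064b = −211.3.
Solving gives a = 0.03614736, b = 0.13559668.
Then c = 325.9 − a·659264 − b·5743669 = −802327.17.
At (662209, 5745119): z_contact = 23937.1 + 779019.0 − 802327.17 = 629.0 m.
Depth below ground = 820 − 629.0 = 191 m.

191 m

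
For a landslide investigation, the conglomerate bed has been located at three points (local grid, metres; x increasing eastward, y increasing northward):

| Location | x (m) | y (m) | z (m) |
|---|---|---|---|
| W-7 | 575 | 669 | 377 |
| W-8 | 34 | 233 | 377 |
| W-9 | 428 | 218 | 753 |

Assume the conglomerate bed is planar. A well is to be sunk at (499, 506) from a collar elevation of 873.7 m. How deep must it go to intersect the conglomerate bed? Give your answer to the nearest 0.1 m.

Let the plane be z = a·x + b·y + c.
W-8−W-7: −541a − 436b = 0;  W-9−W-7: −147a − 451b = 376.
Solving gives a = 0.91127, b = −1.13072.
Then c = 377 − a·575 − b·669 = 609.48.
At (499, 506): z_contact = 454.72 − 572.15 + 609.48 = 492.05 m.
Depth below ground = 873.7 − 492.05 = 381.6 m.

381.6 m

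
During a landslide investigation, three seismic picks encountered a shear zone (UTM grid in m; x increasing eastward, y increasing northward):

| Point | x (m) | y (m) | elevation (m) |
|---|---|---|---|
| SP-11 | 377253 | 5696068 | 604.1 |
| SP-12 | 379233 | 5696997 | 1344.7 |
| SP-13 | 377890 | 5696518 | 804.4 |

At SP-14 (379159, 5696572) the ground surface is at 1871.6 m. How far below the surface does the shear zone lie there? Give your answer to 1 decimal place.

456.5 m

Two edge vectors: SP-11→SP-12 = (1980, 929, 740.6), SP-11→SP-13 = (637, 450, 200.3).
Normal n = (SP-11→SP-12) × (SP-11→SP-13) = (-147191.3, 75168.2, 299227).
So ∂z/∂x = −n_x/n_z = 0.491905142 and ∂z/∂y = −n_y/n_z = −0.251207946.
Intercept c from SP-11: 604.1 − 185572.69 + 1430897.54 = 1245928.95.
At (379159, 5696572): z_contact = 186510.26 − 1431024.15 + 1245928.95 = 1415.06 m.
Depth below ground = 1871.6 − 1415.06 = 456.5 m.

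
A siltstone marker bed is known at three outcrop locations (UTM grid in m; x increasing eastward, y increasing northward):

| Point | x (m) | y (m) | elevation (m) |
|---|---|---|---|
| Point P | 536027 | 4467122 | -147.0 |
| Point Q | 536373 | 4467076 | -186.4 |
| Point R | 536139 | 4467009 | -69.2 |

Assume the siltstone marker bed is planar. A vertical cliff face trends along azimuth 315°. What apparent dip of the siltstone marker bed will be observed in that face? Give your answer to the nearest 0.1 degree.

Two edge vectors: Point P→Point Q = (346, -46, -39.4), Point P→Point R = (112, -113, 77.8).
Normal n = (Point P→Point Q) × (Point P→Point R) = (-8031, -31331.6, -33946).
So ∂z/∂x = −n_x/n_z = −0.23658 and ∂z/∂y = −n_y/n_z = −0.92298.
Unit vector along 315° is (sin 315°, cos 315°) = (-0.7071, 0.7071).
Slope in that direction = a·(-0.7071) + b·(0.7071) = −0.48536.
Apparent dip = arctan|0.48536| = 25.9° (true dip is 43.6°, so apparent ≤ true as expected).

25.9°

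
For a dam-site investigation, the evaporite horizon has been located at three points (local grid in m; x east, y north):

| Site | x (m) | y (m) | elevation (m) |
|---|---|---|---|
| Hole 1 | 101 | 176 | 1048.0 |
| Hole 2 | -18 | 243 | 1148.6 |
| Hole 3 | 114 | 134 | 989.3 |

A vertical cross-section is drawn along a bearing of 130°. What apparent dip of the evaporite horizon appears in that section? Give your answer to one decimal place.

Two edge vectors: Hole 1→Hole 2 = (-119, 67, 100.6), Hole 1→Hole 3 = (13, -42, -58.7).
Normal n = (Hole 1→Hole 2) × (Hole 1→Hole 3) = (292.3, -5677.5, 4127).
So ∂z/∂x = −n_x/n_z = −0.07083 and ∂z/∂y = −n_y/n_z = 1.37570.
Unit vector along 130° is (sin 130°, cos 130°) = (0.7660, -0.6428).
Slope in that direction = a·(0.7660) + b·(-0.6428) = −0.93854.
Apparent dip = arctan|0.93854| = 43.2° (true dip is 54.0°, so apparent ≤ true as expected).

43.2°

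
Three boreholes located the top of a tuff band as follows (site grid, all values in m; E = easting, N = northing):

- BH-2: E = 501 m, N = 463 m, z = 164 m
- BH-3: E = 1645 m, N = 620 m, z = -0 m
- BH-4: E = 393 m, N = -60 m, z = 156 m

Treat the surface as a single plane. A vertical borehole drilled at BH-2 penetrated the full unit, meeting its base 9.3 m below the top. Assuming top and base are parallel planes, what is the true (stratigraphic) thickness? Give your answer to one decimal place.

Two edge vectors: BH-2→BH-3 = (1144, 157, -164), BH-2→BH-4 = (-108, -523, -8).
Normal n = (BH-2→BH-3) × (BH-2→BH-4) = (-87028, 26864, -581356).
So ∂z/∂E = −n_x/n_z = −0.14970 and ∂z/∂N = −n_y/n_z = 0.04621.
|∇z| = √(a²+b²) = 0.15667, so dip δ = arctan(0.15667) = 8.90°.
True thickness = vertical thickness × cos δ = 9.3 × cos 8.90° = 9.2 m.

9.2 m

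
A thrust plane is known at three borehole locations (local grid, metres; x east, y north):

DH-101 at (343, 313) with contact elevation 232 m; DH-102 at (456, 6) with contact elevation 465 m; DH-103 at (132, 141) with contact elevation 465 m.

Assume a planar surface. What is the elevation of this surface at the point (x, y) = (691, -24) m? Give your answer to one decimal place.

Let the plane be z = a·x + b·y + c.
DH-102−DH-101: 113a − 307b = 233;  DH-103−DH-101: −211a − 172b = 233.
Solving gives a = −0.37352, b = −0.89644.
Then c = 232 − a·343 − b·313 = 640.70.
At (691, -24): z = −258.1 + 21.5 + 640.70 = 404.1 m.

404.1 m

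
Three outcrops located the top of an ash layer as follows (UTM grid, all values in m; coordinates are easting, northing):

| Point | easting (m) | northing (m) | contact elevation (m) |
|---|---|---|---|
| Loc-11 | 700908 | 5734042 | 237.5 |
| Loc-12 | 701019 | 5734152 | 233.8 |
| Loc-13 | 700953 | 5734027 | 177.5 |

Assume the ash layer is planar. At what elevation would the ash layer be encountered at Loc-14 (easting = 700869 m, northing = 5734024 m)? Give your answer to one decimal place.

259.1 m

Two edge vectors: Loc-11→Loc-12 = (111, 110, -3.7), Loc-11→Loc-13 = (45, -15, -60).
Normal n = (Loc-11→Loc-12) × (Loc-11→Loc-13) = (-6655.5, 6493.5, -6615).
So ∂z/∂easting = −n_x/n_z = −1.006122449 and ∂z/∂northing = −n_y/n_z = 0.981632653.
Intercept c from Loc-11: 237.5 + 705199.27 − 5628722.86 = −4923286.09.
At (700869, 5734024): z = −705160.0 + 5628705.2 − 4923286.09 = 259.1 m.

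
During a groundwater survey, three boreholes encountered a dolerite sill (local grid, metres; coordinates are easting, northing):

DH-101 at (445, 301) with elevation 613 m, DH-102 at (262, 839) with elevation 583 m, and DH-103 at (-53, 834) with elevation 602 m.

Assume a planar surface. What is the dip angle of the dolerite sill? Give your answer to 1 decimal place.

Let the plane be z = a·easting + b·northing + c.
DH-102−DH-101: −183a + 538b = −30;  DH-103−DH-101: −498a + 533b = −11.
Solving gives a = −0.05911, b = −0.07587.
Gradient magnitude |∇z| = √(a² + b²) = √(0.00349 + 0.00576) = 0.09618.
True dip = arctan(0.09618) = 5.5°, dipping toward NE (azimuth ≈ 038°).

5.5°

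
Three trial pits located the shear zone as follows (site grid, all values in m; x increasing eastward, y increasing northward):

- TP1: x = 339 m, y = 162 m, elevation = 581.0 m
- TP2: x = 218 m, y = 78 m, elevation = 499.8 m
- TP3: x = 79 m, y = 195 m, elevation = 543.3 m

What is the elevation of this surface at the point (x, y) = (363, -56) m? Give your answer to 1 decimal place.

446.8 m

Let the plane be z = a·x + b·y + c.
TP2−TP1: −121a − 84b = −81.2;  TP3−TP1: −260a + 33b = −37.7.
Solving gives a = 0.22632, b = 0.64067.
Then c = 581 − a·339 − b·162 = 400.49.
At (363, -56): z = 82.2 − 35.9 + 400.49 = 446.8 m.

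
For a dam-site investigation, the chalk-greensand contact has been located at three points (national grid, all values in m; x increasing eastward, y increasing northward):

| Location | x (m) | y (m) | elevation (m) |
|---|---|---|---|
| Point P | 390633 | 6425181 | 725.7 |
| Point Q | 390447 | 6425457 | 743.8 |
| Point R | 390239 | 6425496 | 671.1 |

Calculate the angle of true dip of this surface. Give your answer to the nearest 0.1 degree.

Two edge vectors: Point P→Point Q = (-186, 276, 18.1), Point P→Point R = (-394, 315, -54.6).
Normal n = (Point P→Point Q) × (Point P→Point R) = (-20771.1, -17287, 50154).
So ∂z/∂x = −n_x/n_z = 0.41415 and ∂z/∂y = −n_y/n_z = 0.34468.
Gradient magnitude |∇z| = √(a² + b²) = √(0.17152 + 0.11880) = 0.53881.
True dip = arctan(0.53881) = 28.3°, dipping toward SW (azimuth ≈ 230°).

28.3°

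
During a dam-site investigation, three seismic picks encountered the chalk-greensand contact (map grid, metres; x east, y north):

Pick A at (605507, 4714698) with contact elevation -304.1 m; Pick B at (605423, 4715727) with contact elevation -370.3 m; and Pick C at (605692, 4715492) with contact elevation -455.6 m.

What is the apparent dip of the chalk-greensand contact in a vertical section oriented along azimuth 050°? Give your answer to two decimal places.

20.32°

Let the plane be z = a·x + b·y + c.
Pick B−Pick A: −84a + 1029b = −66.2;  Pick C−Pick A: 185a + 794b = −151.5.
Solving gives a = −0.40197, b = −0.09715.
Unit vector along 050° is (sin 50°, cos 50°) = (0.7660, 0.6428).
Slope in that direction = a·(0.7660) + b·(0.6428) = −0.37037.
Apparent dip = arctan|0.37037| = 20.32° (true dip is 22.5°, so apparent ≤ true as expected).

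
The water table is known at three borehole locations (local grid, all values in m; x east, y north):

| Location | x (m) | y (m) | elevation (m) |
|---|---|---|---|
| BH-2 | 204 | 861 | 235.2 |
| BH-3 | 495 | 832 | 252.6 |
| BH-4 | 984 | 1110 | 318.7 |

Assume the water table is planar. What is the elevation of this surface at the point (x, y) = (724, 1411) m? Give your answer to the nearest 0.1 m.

Two edge vectors: BH-2→BH-3 = (291, -29, 17.4), BH-2→BH-4 = (780, 249, 83.5).
Normal n = (BH-2→BH-3) × (BH-2→BH-4) = (-6754.1, -10726.5, 95079).
So ∂z/∂x = −n_x/n_z = 0.071037 and ∂z/∂y = −n_y/n_z = 0.112817.
Intercept c from BH-2: 235.2 − 14.49 − 97.14 = 123.57.
At (724, 1411): z = 51.4 + 159.2 + 123.57 = 334.2 m.

334.2 m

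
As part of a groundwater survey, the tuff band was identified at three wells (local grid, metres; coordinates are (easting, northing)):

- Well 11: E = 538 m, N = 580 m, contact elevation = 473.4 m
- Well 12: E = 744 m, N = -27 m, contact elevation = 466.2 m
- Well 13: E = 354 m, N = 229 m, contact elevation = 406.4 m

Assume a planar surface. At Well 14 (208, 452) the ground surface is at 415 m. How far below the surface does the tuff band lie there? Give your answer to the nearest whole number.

21 m

Let the plane be z = a·E + b·N + c.
Well 12−Well 11: 206a − 607b = −7.2;  Well 13−Well 11: −184a − 351b = −67.
Solving gives a = 0.20730, b = 0.08221.
Then c = 473.4 − a·538 − b·580 = 314.19.
At (208, 452): z_contact = 43.1 + 37.2 + 314.19 = 394.5 m.
Depth below ground = 415 − 394.5 = 21 m.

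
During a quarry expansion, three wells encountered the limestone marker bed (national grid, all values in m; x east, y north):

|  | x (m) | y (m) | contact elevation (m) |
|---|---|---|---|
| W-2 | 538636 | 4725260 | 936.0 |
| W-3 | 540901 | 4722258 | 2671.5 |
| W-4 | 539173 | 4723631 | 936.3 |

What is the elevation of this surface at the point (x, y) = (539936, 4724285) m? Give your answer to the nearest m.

Let the plane be z = a·x + b·y + c.
W-3−W-2: 2265a − 3002b = 1735.5;  W-4−W-2: 537a − 1629b = 0.3.
Solving gives a = 1.36032631, b = 0.44824753.
Then c = 936 − a·538636 − b·4725260 = −2849870.85.
At (539936, 4724285): z = 734489.1 + 2117649.1 − 2849870.85 = 2267.4 m.

2267 m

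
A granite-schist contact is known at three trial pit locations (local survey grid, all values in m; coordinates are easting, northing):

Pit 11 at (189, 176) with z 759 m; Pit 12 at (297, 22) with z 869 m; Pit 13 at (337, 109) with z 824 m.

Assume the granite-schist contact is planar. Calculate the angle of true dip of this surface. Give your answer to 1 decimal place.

Two edge vectors: Pit 11→Pit 12 = (108, -154, 110), Pit 11→Pit 13 = (148, -67, 65).
Normal n = (Pit 11→Pit 12) × (Pit 11→Pit 13) = (-2640, 9260, 15556).
So ∂z/∂easting = −n_x/n_z = 0.16971 and ∂z/∂northing = −n_y/n_z = −0.59527.
Gradient magnitude |∇z| = √(a² + b²) = √(0.02880 + 0.35434) = 0.61899.
True dip = arctan(0.61899) = 31.8°, dipping toward NNW (azimuth ≈ 344°).

31.8°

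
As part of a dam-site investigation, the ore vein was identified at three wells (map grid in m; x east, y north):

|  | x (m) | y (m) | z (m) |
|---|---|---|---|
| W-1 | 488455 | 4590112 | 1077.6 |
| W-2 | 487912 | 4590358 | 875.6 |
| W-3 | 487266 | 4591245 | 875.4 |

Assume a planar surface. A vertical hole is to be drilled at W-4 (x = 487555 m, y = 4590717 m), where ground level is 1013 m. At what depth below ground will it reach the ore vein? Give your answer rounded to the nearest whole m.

191 m

Let the plane be z = a·x + b·y + c.
W-2−W-1: −543a + 246b = −202;  W-3−W-1: −1189a + 1133b = −202.2.
Solving gives a = 0.55503850, b = 0.40400775.
Then c = 1077.6 − a·488455 − b·4590112 = −2124474.54.
At (487555, 4590717): z_contact = 270611.8 + 1854685.2 − 2124474.54 = 822.5 m.
Depth below ground = 1013 − 822.5 = 191 m.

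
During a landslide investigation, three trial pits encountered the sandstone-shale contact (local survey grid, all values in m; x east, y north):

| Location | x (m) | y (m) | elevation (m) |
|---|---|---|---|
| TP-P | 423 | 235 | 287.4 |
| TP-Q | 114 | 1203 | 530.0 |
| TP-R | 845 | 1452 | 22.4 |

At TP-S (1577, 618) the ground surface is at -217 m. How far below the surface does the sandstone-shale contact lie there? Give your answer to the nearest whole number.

297 m

Let the plane be z = a·x + b·y + c.
TP-Q−TP-P: −309a + 968b = 242.6;  TP-R−TP-P: 422a + 1217b = −265.
Solving gives a = −0.70329, b = 0.02612.
Then c = 287.4 − a·423 − b·235 = 578.75.
At (1577, 618): z_contact = −1109.1 + 16.1 + 578.75 = -514.2 m.
Depth below ground = -217 − (-514.2) = 297 m.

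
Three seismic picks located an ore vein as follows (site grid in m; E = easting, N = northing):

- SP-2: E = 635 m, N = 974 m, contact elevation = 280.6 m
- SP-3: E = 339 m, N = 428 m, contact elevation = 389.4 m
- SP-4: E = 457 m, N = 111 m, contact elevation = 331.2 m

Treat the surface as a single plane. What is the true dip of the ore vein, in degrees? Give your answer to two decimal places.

22.76°

Let the plane be z = a·E + b·N + c.
SP-3−SP-2: −296a − 546b = 108.8;  SP-4−SP-2: −178a − 863b = 50.6.
Solving gives a = −0.41872, b = 0.02773.
Gradient magnitude |∇z| = √(a² + b²) = √(0.17533 + 0.00077) = 0.41964.
True dip = arctan(0.41964) = 22.76°, dipping toward E (azimuth ≈ 094°).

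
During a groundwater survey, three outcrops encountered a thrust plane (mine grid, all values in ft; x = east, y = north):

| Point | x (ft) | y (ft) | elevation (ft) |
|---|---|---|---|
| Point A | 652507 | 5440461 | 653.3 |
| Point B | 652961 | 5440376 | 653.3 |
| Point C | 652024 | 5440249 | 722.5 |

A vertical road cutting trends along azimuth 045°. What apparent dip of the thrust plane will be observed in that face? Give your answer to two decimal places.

10.87°

Two edge vectors: Point A→Point B = (454, -85, 0), Point A→Point C = (-483, -212, 69.2).
Normal n = (Point A→Point B) × (Point A→Point C) = (-5882, -31416.8, -137303).
So ∂z/∂x = −n_x/n_z = −0.04284 and ∂z/∂y = −n_y/n_z = −0.22881.
Unit vector along 045° is (sin 45°, cos 45°) = (0.7071, 0.7071).
Slope in that direction = a·(0.7071) + b·(0.7071) = −0.19209.
Apparent dip = arctan|0.19209| = 10.87° (true dip is 13.1°, so apparent ≤ true as expected).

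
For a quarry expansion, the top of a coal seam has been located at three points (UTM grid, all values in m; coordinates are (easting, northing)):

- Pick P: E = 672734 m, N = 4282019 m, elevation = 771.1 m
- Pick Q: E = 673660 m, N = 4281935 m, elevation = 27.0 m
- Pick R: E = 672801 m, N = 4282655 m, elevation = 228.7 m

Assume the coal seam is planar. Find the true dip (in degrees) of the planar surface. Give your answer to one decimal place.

49.2°

Two edge vectors: Pick P→Pick Q = (926, -84, -744.1), Pick P→Pick R = (67, 636, -542.4).
Normal n = (Pick P→Pick Q) × (Pick P→Pick R) = (518809.2, 452407.7, 594564).
So ∂z/∂E = −n_x/n_z = −0.87259 and ∂z/∂N = −n_y/n_z = −0.76091.
Gradient magnitude |∇z| = √(a² + b²) = √(0.76141 + 0.57898) = 1.15775.
True dip = arctan(1.15775) = 49.2°, dipping toward NE (azimuth ≈ 049°).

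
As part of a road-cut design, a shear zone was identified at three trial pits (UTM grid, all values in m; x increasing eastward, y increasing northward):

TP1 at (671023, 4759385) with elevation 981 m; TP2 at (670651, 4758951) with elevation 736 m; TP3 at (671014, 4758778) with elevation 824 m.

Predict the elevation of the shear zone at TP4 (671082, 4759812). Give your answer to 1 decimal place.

1110.6 m

Two edge vectors: TP1→TP2 = (-372, -434, -245), TP1→TP3 = (-9, -607, -157).
Normal n = (TP1→TP2) × (TP1→TP3) = (-80577, -56199, 221898).
So ∂z/∂x = −n_x/n_z = 0.363126301 and ∂z/∂y = −n_y/n_z = 0.253265014.
Intercept c from TP1: 981 − 243666.10 − 1205385.71 = −1448070.81.
At (671082, 4759812): z = 243687.5 + 1205493.9 − 1448070.81 = 1110.6 m.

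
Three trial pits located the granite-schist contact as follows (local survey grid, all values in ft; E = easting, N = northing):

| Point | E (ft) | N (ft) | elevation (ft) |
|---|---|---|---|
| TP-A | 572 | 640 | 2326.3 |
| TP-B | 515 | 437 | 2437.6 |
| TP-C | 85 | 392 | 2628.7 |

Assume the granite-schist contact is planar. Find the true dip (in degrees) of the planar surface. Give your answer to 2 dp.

30.59°

Let the plane be z = a·E + b·N + c.
TP-B−TP-A: −57a − 203b = 111.3;  TP-C−TP-A: −487a − 248b = 302.4.
Solving gives a = −0.39876, b = −0.43631.
Gradient magnitude |∇z| = √(a² + b²) = √(0.15901 + 0.19037) = 0.59108.
True dip = arctan(0.59108) = 30.59°, dipping toward NE (azimuth ≈ 042°).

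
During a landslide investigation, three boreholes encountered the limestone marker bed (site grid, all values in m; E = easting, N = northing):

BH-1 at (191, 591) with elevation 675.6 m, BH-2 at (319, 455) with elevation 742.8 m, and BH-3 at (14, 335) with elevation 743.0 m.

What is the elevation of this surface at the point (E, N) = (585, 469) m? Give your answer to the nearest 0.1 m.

775.4 m

Let the plane be z = a·E + b·N + c.
BH-2−BH-1: 128a − 136b = 67.2;  BH-3−BH-1: −177a − 256b = 67.4.
Solving gives a = 0.14139, b = −0.36104.
Then c = 675.6 − a·191 − b·591 = 861.97.
At (585, 469): z = 82.7 − 169.3 + 861.97 = 775.4 m.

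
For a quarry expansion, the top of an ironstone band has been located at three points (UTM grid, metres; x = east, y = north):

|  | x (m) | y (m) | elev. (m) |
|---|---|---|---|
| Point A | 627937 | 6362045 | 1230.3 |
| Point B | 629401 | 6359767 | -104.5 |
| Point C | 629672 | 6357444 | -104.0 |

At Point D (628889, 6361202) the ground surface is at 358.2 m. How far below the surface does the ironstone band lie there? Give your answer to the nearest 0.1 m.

Two edge vectors: Point A→Point B = (1464, -2278, -1334.8), Point A→Point C = (1735, -4601, -1334.3).
Normal n = (Point A→Point B) × (Point A→Point C) = (-3101879.4, -362462.8, -2783534).
So ∂z/∂x = −n_x/n_z = −1.114367347 and ∂z/∂y = −n_y/n_z = −0.130216768.
Intercept c from Point A: 1230.3 + 699752.49 + 828444.94 = 1529427.72.
At (628889, 6361202): z_contact = −700813.37 − 828335.16 + 1529427.72 = 279.20 m.
Depth below ground = 358.2 − 279.20 = 79.0 m.

79.0 m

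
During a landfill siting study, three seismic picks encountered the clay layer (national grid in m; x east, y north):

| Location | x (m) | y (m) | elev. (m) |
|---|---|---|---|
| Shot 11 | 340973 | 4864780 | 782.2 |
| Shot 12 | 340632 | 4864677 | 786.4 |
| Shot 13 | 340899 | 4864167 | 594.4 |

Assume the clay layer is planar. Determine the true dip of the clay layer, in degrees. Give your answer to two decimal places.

18.65°

Two edge vectors: Shot 11→Shot 12 = (-341, -103, 4.2), Shot 11→Shot 13 = (-74, -613, -187.8).
Normal n = (Shot 11→Shot 12) × (Shot 11→Shot 13) = (21918, -64350.6, 201411).
So ∂z/∂x = −n_x/n_z = −0.10882 and ∂z/∂y = −n_y/n_z = 0.31950.
Gradient magnitude |∇z| = √(a² + b²) = √(0.01184 + 0.10208) = 0.33752.
True dip = arctan(0.33752) = 18.65°, dipping toward SSE (azimuth ≈ 161°).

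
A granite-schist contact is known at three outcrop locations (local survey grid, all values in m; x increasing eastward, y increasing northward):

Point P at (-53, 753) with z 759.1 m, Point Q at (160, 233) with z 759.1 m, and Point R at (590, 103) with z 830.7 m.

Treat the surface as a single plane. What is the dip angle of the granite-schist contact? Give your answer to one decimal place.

11.6°

Two edge vectors: Point P→Point Q = (213, -520, 0), Point P→Point R = (643, -650, 71.6).
Normal n = (Point P→Point Q) × (Point P→Point R) = (-37232, -15250.8, 195910).
So ∂z/∂x = −n_x/n_z = 0.19005 and ∂z/∂y = −n_y/n_z = 0.07785.
Gradient magnitude |∇z| = √(a² + b²) = √(0.03612 + 0.00606) = 0.20537.
True dip = arctan(0.20537) = 11.6°, dipping toward WSW (azimuth ≈ 248°).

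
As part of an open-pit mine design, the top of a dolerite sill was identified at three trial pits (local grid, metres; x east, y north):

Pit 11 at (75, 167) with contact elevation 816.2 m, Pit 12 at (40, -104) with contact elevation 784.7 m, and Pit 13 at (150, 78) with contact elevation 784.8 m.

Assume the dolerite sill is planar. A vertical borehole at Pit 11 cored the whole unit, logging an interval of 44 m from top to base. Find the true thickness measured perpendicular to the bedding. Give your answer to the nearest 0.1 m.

42.3 m

Two edge vectors: Pit 11→Pit 12 = (-35, -271, -31.5), Pit 11→Pit 13 = (75, -89, -31.4).
Normal n = (Pit 11→Pit 12) × (Pit 11→Pit 13) = (5705.9, -3461.5, 23440).
So ∂z/∂x = −n_x/n_z = −0.24343 and ∂z/∂y = −n_y/n_z = 0.14767.
|∇z| = √(a²+b²) = 0.28472, so dip δ = arctan(0.28472) = 15.89°.
True thickness = vertical thickness × cos δ = 44 × cos 15.89° = 42.3 m.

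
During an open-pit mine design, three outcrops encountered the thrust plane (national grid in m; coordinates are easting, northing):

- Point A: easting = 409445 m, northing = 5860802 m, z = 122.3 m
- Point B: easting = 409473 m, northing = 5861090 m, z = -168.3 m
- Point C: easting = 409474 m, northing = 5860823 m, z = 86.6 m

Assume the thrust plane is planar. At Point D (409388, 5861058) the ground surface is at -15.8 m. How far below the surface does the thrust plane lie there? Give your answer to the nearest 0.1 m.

76.1 m

Two edge vectors: Point A→Point B = (28, 288, -290.6), Point A→Point C = (29, 21, -35.7).
Normal n = (Point A→Point B) × (Point A→Point C) = (-4179, -7427.8, -7764).
So ∂z/∂easting = −n_x/n_z = −0.538253478 and ∂z/∂northing = −n_y/n_z = −0.956697579.
Intercept c from Point A: 122.3 + 220385.20 + 5607015.08 = 5827522.58.
At (409388, 5861058): z_contact = −220354.51 − 5607260.00 + 5827522.58 = -91.93 m.
Depth below ground = -15.8 − (-91.93) = 76.1 m.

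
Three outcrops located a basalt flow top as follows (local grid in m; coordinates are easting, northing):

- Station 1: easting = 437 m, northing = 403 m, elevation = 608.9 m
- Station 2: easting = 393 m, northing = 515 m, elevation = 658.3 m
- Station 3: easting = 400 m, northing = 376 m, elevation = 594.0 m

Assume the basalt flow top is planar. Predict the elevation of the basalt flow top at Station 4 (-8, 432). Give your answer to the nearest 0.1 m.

Let the plane be z = a·easting + b·northing + c.
Station 2−Station 1: −44a + 112b = 49.4;  Station 3−Station 1: −37a − 27b = −14.9.
Solving gives a = 0.06283, b = 0.46575.
Then c = 608.9 − a·437 − b·403 = 393.75.
At (-8, 432): z = −0.5 + 201.2 + 393.75 = 594.4 m.

594.4 m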